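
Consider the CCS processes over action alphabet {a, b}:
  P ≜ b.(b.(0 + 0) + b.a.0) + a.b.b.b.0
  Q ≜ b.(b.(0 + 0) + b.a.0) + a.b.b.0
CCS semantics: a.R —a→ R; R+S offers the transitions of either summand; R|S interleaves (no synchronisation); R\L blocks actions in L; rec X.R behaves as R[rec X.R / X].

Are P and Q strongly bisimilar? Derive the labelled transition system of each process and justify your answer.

Reachable graph of P (8 states):
  u0 = b.(b.(0 + 0) + b.a.0) + a.b.b.b.0 :: =a=> u1, =b=> u2
  u1 = b.b.b.0 :: =b=> u3
  u2 = b.(0 + 0) + b.a.0 :: =b=> u4, =b=> u5
  u3 = b.b.0 :: =b=> u6
  u4 = 0 + 0 :: deadlocked
  u5 = a.0 :: =a=> u7
  u6 = b.0 :: =b=> u7
  u7 = 0 :: deadlocked
Reachable graph of Q (7 states):
  v0 = b.(b.(0 + 0) + b.a.0) + a.b.b.0 :: =a=> v1, =b=> v2
  v1 = b.b.0 :: =b=> v3
  v2 = b.(0 + 0) + b.a.0 :: =b=> v4, =b=> v5
  v3 = b.0 :: =b=> v6
  v4 = 0 + 0 :: deadlocked
  v5 = a.0 :: =a=> v6
  v6 = 0 :: deadlocked
Coarsest stable partition (strong bisimilarity classes):
  B0 = {u0}
  B1 = {u2, v2}
  B2 = {u5, v5}
  B3 = {u4, u7, v4, v6}
  B4 = {u1}
  B5 = {u3, v1}
  B6 = {u6, v3}
  B7 = {v0}
u0 ∈ B0, v0 ∈ B7 → different blocks

NO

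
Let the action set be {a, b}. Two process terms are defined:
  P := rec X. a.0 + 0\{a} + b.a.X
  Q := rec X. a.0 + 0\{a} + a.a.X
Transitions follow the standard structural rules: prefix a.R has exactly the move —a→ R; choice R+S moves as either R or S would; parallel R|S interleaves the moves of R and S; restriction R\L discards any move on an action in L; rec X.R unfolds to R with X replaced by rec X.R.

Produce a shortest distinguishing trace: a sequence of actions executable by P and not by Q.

Reachable graph of P (3 states):
  u0 = rec X. a.0 + 0\{a} + b.a.X ⊢ —a→ u1, —b→ u2
  u1 = 0 ⊢ ∅
  u2 = a.(rec X. a.0 + 0\{a} + b.a.X) ⊢ —a→ u0
Reachable graph of Q (3 states):
  v0 = rec X. a.0 + 0\{a} + a.a.X ⊢ —a→ v1, —a→ v2
  v1 = 0 ⊢ ∅
  v2 = a.(rec X. a.0 + 0\{a} + a.a.X) ⊢ —a→ v0
Trace ⟨b⟩ through P, begin at {u0}:
  step 1 (b): {u2}
  P completes σ.
Trace ⟨b⟩ through Q, begin at {v0}:
  step 1 (b): no successor for Q

b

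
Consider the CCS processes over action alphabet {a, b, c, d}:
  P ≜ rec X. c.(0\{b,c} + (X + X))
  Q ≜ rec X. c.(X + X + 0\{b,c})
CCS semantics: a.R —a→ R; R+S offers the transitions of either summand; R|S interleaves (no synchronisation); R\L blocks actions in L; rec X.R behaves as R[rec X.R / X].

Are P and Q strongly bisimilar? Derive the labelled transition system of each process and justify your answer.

P's transition system — 2 states:
  p0 = rec X. c.(0\{b,c} + (X + X)) | ··c··> p1
  p1 = 0\{b,c} + ((rec X. c.(0\{b,c} + (X + X))) + (rec X. c.(0\{b,c} + (X + X)))) | ··c··> p1
Q's transition system — 2 states:
  q0 = rec X. c.(X + X + 0\{b,c}) | ··c··> q1
  q1 = (rec X. c.(X + X + 0\{b,c})) + (rec X. c.(X + X + 0\{b,c})) + 0\{b,c} | ··c··> q1
Bisimilarity quotient blocks:
  B0 = {p0, p1, q0, q1}
p0 ∈ B0, q0 ∈ B0 → same block

P ~ Q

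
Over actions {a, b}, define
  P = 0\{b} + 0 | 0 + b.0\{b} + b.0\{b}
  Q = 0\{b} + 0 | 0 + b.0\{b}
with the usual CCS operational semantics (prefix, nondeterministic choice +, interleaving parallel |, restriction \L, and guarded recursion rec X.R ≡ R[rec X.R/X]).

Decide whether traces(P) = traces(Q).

YES

LTS(P): 2 reachable states
  m0 = 0\{b} + 0 | 0 + b.0\{b} + b.0\{b} :: =b=> m1
  m1 = 0\{b} :: ∅
LTS(Q): 2 reachable states
  n0 = 0\{b} + 0 | 0 + b.0\{b} :: =b=> n1
  n1 = 0\{b} :: ∅
Coarsest stable partition (strong bisimilarity classes):
  B0 = {m0, n0}
  B1 = {m1, n1}
m0 ∈ B0, n0 ∈ B0 → same block
Bisimilar ⇒ trace-equivalent.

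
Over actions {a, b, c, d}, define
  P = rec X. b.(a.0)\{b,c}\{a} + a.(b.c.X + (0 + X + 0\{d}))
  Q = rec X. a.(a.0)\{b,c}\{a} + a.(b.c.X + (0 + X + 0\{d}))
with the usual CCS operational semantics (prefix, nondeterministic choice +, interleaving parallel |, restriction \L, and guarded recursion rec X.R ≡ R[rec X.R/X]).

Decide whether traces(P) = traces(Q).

P's transition system — 4 states:
  u0 = rec X. b.(a.0)\{b,c}\{a} + a.(b.c.X + (0 + X + 0\{d})) ⊢ --a--▸ u1, --b--▸ u2
  u1 = b.c.(rec X. b.(a.0)\{b,c}\{a} + a.(b.c.X + (0 + X + 0\{d}))) + (0 + (rec X. b.(a.0)\{b,c}\{a} + a.(b.c.X + (0 + X + 0\{d}))) + 0\{d}) ⊢ --a--▸ u1, --b--▸ u2, --b--▸ u3
  u2 = (a.0)\{b,c}\{a} ⊢ (no moves)
  u3 = c.(rec X. b.(a.0)\{b,c}\{a} + a.(b.c.X + (0 + X + 0\{d}))) ⊢ --c--▸ u0
Q's transition system — 4 states:
  v0 = rec X. a.(a.0)\{b,c}\{a} + a.(b.c.X + (0 + X + 0\{d})) ⊢ --a--▸ v1, --a--▸ v2
  v1 = (a.0)\{b,c}\{a} ⊢ (no moves)
  v2 = b.c.(rec X. a.(a.0)\{b,c}\{a} + a.(b.c.X + (0 + X + 0\{d}))) + (0 + (rec X. a.(a.0)\{b,c}\{a} + a.(b.c.X + (0 + X + 0\{d}))) + 0\{d}) ⊢ --a--▸ v1, --a--▸ v2, --b--▸ v3
  v3 = c.(rec X. a.(a.0)\{b,c}\{a} + a.(b.c.X + (0 + X + 0\{d}))) ⊢ --c--▸ v0
Executing b from P (initial set {u0}):
  after b @ step 1: {u2}
  P completes σ.
Executing b from Q (initial set {v0}):
  after b @ step 1: ∅  — Q cannot continue

traces(P) ≠ traces(Q) — witness ⟨b⟩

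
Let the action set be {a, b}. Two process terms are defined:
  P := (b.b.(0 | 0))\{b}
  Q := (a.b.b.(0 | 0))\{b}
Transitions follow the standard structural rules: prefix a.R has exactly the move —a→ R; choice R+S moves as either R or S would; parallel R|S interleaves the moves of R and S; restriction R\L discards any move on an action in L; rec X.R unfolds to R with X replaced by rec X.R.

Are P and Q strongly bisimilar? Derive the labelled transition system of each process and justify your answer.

not bisimilar

LTS(P): 1 reachable states
  s0 = (b.b.(0 | 0))\{b} → deadlocked
LTS(Q): 2 reachable states
  t0 = (a.b.b.(0 | 0))\{b} → ··a··> t1
  t1 = (b.b.(0 | 0))\{b} → deadlocked
Coarsest stable partition (strong bisimilarity classes):
  B0 = {s0, t1}
  B1 = {t0}
s0 ∈ B0, t0 ∈ B1 → different blocks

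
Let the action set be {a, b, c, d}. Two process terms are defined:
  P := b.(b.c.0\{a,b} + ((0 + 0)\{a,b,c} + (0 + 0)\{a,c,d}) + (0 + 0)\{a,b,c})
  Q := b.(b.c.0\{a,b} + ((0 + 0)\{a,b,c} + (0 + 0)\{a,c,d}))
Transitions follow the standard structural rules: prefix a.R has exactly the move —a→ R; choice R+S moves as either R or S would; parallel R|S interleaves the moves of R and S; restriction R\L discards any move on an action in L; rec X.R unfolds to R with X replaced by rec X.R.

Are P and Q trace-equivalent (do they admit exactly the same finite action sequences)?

YES

LTS(P): 4 reachable states
  p0 = b.(b.c.0\{a,b} + ((0 + 0)\{a,b,c} + (0 + 0)\{a,c,d}) + (0 + 0)\{a,b,c}) → —b→ p1
  p1 = b.c.0\{a,b} + ((0 + 0)\{a,b,c} + (0 + 0)\{a,c,d}) + (0 + 0)\{a,b,c} → —b→ p2
  p2 = c.0\{a,b} → —c→ p3
  p3 = 0\{a,b} → stopped
LTS(Q): 4 reachable states
  q0 = b.(b.c.0\{a,b} + ((0 + 0)\{a,b,c} + (0 + 0)\{a,c,d})) → —b→ q1
  q1 = b.c.0\{a,b} + ((0 + 0)\{a,b,c} + (0 + 0)\{a,c,d}) → —b→ q2
  q2 = c.0\{a,b} → —c→ q3
  q3 = 0\{a,b} → stopped
Partition-refinement fixed point:
  B0 = {p0, q0}
  B1 = {p1, q1}
  B2 = {p2, q2}
  B3 = {p3, q3}
p0 ∈ B0, q0 ∈ B0 → same block
Bisimilar ⇒ trace-equivalent.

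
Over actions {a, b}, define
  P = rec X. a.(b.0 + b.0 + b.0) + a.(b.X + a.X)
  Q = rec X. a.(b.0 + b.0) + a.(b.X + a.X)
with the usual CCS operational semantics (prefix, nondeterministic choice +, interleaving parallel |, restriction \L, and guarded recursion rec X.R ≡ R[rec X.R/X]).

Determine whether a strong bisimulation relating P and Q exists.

P ~ Q

LTS(P): 4 reachable states
  s0 = rec X. a.(b.0 + b.0 + b.0) + a.(b.X + a.X) ⊢ -a-> s1, -a-> s2
  s1 = b.(rec X. a.(b.0 + b.0 + b.0) + a.(b.X + a.X)) + a.(rec X. a.(b.0 + b.0 + b.0) + a.(b.X + a.X)) ⊢ -a-> s0, -b-> s0
  s2 = b.0 + b.0 + b.0 ⊢ -b-> s3
  s3 = 0 ⊢ stopped
LTS(Q): 4 reachable states
  t0 = rec X. a.(b.0 + b.0) + a.(b.X + a.X) ⊢ -a-> t1, -a-> t2
  t1 = b.(rec X. a.(b.0 + b.0) + a.(b.X + a.X)) + a.(rec X. a.(b.0 + b.0) + a.(b.X + a.X)) ⊢ -a-> t0, -b-> t0
  t2 = b.0 + b.0 ⊢ -b-> t3
  t3 = 0 ⊢ stopped
Coarsest stable partition (strong bisimilarity classes):
  B0 = {s0, t0}
  B1 = {s1, t1}
  B2 = {s2, t2}
  B3 = {s3, t3}
s0 ∈ B0, t0 ∈ B0 → same block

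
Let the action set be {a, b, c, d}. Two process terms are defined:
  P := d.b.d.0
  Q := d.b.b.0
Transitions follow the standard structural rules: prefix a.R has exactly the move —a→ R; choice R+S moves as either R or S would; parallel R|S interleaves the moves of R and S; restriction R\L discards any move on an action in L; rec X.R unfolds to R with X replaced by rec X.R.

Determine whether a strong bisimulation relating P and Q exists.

not bisimilar

Reachable graph of P (4 states):
  p0 = d.b.d.0 | --d--▸ p1
  p1 = b.d.0 | --b--▸ p2
  p2 = d.0 | --d--▸ p3
  p3 = 0 | (no moves)
Reachable graph of Q (4 states):
  q0 = d.b.b.0 | --d--▸ q1
  q1 = b.b.0 | --b--▸ q2
  q2 = b.0 | --b--▸ q3
  q3 = 0 | (no moves)
Partition-refinement fixed point:
  B0 = {p0}
  B1 = {p1}
  B2 = {p2}
  B3 = {p3, q3}
  B4 = {q0}
  B5 = {q1}
  B6 = {q2}
p0 ∈ B0, q0 ∈ B4 → different blocks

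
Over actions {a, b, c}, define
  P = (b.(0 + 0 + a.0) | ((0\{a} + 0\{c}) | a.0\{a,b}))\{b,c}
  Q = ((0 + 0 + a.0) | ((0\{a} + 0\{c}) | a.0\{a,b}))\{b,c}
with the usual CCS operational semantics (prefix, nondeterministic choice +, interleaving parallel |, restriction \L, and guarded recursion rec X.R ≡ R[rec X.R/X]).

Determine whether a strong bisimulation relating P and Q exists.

not bisimilar

Reachable graph of P (2 states):
  u0 = (b.(0 + 0 + a.0) | ((0\{a} + 0\{c}) | a.0\{a,b}))\{b,c} → --a--▸ u1
  u1 = (b.(0 + 0 + a.0) | ((0\{a} + 0\{c}) | 0\{a,b}))\{b,c} → (no moves)
Reachable graph of Q (4 states):
  v0 = ((0 + 0 + a.0) | ((0\{a} + 0\{c}) | a.0\{a,b}))\{b,c} → --a--▸ v1, --a--▸ v2
  v1 = ((0 + 0 + a.0) | ((0\{a} + 0\{c}) | 0\{a,b}))\{b,c} → --a--▸ v3
  v2 = (0 | ((0\{a} + 0\{c}) | a.0\{a,b}))\{b,c} → --a--▸ v3
  v3 = (0 | ((0\{a} + 0\{c}) | 0\{a,b}))\{b,c} → (no moves)
Partition-refinement fixed point:
  B0 = {u0, v1, v2}
  B1 = {u1, v3}
  B2 = {v0}
u0 ∈ B0, v0 ∈ B2 → different blocks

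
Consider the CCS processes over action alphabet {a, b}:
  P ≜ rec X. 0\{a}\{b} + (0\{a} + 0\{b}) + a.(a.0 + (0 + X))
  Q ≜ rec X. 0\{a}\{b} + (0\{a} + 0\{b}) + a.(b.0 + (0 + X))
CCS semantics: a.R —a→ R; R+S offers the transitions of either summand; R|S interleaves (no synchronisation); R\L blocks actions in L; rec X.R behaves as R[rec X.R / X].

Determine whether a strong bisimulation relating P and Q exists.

NO

P's transition system — 3 states:
  m0 = rec X. 0\{a}\{b} + (0\{a} + 0\{b}) + a.(a.0 + (0 + X)) has moves ··a··> m1
  m1 = a.0 + (0 + (rec X. 0\{a}\{b} + (0\{a} + 0\{b}) + a.(a.0 + (0 + X)))) has moves ··a··> m1, ··a··> m2
  m2 = 0 has moves (no moves)
Q's transition system — 3 states:
  n0 = rec X. 0\{a}\{b} + (0\{a} + 0\{b}) + a.(b.0 + (0 + X)) has moves ··a··> n1
  n1 = b.0 + (0 + (rec X. 0\{a}\{b} + (0\{a} + 0\{b}) + a.(b.0 + (0 + X)))) has moves ··a··> n1, ··b··> n2
  n2 = 0 has moves (no moves)
Coarsest stable partition (strong bisimilarity classes):
  B0 = {m0}
  B1 = {m1}
  B2 = {m2, n2}
  B3 = {n0}
  B4 = {n1}
m0 ∈ B0, n0 ∈ B3 → different blocks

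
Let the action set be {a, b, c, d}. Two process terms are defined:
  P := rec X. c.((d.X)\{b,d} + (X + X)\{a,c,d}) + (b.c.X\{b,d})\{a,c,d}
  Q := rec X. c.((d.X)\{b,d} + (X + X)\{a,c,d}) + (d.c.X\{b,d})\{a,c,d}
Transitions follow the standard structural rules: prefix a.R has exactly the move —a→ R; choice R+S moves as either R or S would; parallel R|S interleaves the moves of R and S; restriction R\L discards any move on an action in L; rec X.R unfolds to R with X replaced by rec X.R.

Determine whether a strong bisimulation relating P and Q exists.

Reachable graph of P (4 states):
  m0 = rec X. c.((d.X)\{b,d} + (X + X)\{a,c,d}) + (b.c.X\{b,d})\{a,c,d} ⊢ --b--▸ m1, --c--▸ m2
  m1 = (c.(rec X. c.((d.X)\{b,d} + (X + X)\{a,c,d}) + (b.c.X\{b,d})\{a,c,d})\{b,d})\{a,c,d} ⊢ (no moves)
  m2 = (d.(rec X. c.((d.X)\{b,d} + (X + X)\{a,c,d}) + (b.c.X\{b,d})\{a,c,d}))\{b,d} + ((rec X. c.((d.X)\{b,d} + (X + X)\{a,c,d}) + (b.c.X\{b,d})\{a,c,d}) + (rec X. c.((d.X)\{b,d} + (X + X)\{a,c,d}) + (b.c.X\{b,d})\{a,c,d}))\{a,c,d} ⊢ --b--▸ m3
  m3 = (c.(rec X. c.((d.X)\{b,d} + (X + X)\{a,c,d}) + (b.c.X\{b,d})\{a,c,d})\{b,d})\{a,c,d}\{a,c,d} ⊢ (no moves)
Reachable graph of Q (2 states):
  n0 = rec X. c.((d.X)\{b,d} + (X + X)\{a,c,d}) + (d.c.X\{b,d})\{a,c,d} ⊢ --c--▸ n1
  n1 = (d.(rec X. c.((d.X)\{b,d} + (X + X)\{a,c,d}) + (d.c.X\{b,d})\{a,c,d}))\{b,d} + ((rec X. c.((d.X)\{b,d} + (X + X)\{a,c,d}) + (d.c.X\{b,d})\{a,c,d}) + (rec X. c.((d.X)\{b,d} + (X + X)\{a,c,d}) + (d.c.X\{b,d})\{a,c,d}))\{a,c,d} ⊢ (no moves)
Partition-refinement fixed point:
  B0 = {m0}
  B1 = {m2}
  B2 = {m1, m3, n1}
  B3 = {n0}
m0 ∈ B0, n0 ∈ B3 → different blocks

not bisimilar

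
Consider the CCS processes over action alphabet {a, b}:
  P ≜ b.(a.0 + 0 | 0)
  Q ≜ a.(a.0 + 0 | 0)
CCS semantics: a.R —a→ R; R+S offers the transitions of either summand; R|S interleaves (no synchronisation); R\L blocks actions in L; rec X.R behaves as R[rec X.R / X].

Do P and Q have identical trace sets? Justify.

P's transition system — 3 states:
  u0 = b.(a.0 + 0 | 0) has moves —b→ u1
  u1 = a.0 + 0 | 0 has moves —a→ u2
  u2 = 0 has moves ∅
Q's transition system — 3 states:
  v0 = a.(a.0 + 0 | 0) has moves —a→ v1
  v1 = a.0 + 0 | 0 has moves —a→ v2
  v2 = 0 has moves ∅
Executing b from P (initial set {u0}):
  after b @ step 1: {u1}
  — P admits the full trace.
Executing b from Q (initial set {v0}):
  after b @ step 1: no successor for Q

trace-distinct — witness ⟨b⟩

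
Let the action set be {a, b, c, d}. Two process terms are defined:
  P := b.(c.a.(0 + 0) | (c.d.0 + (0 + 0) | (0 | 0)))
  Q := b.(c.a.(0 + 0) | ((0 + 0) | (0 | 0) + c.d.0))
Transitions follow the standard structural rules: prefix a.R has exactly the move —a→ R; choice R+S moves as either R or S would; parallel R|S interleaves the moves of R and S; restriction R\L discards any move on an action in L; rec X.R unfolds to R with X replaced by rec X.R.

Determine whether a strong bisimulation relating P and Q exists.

YES

LTS(P): 10 reachable states
  m0 = b.(c.a.(0 + 0) | (c.d.0 + (0 + 0) | (0 | 0))) | —b→ m1
  m1 = c.a.(0 + 0) | (c.d.0 + (0 + 0) | (0 | 0)) | —c→ m2, —c→ m3
  m2 = a.(0 + 0) | (c.d.0 + (0 + 0) | (0 | 0)) | —a→ m4, —c→ m5
  m3 = c.a.(0 + 0) | d.0 | —c→ m5, —d→ m6
  m4 = (0 + 0) | (c.d.0 + (0 + 0) | (0 | 0)) | —c→ m7
  m5 = a.(0 + 0) | d.0 | —a→ m7, —d→ m8
  m6 = c.a.(0 + 0) | 0 | —c→ m8
  m7 = (0 + 0) | d.0 | —d→ m9
  m8 = a.(0 + 0) | 0 | —a→ m9
  m9 = (0 + 0) | 0 | stopped
LTS(Q): 10 reachable states
  n0 = b.(c.a.(0 + 0) | ((0 + 0) | (0 | 0) + c.d.0)) | —b→ n1
  n1 = c.a.(0 + 0) | ((0 + 0) | (0 | 0) + c.d.0) | —c→ n2, —c→ n3
  n2 = a.(0 + 0) | ((0 + 0) | (0 | 0) + c.d.0) | —a→ n4, —c→ n5
  n3 = c.a.(0 + 0) | d.0 | —c→ n5, —d→ n6
  n4 = (0 + 0) | ((0 + 0) | (0 | 0) + c.d.0) | —c→ n7
  n5 = a.(0 + 0) | d.0 | —a→ n7, —d→ n8
  n6 = c.a.(0 + 0) | 0 | —c→ n8
  n7 = (0 + 0) | d.0 | —d→ n9
  n8 = a.(0 + 0) | 0 | —a→ n9
  n9 = (0 + 0) | 0 | stopped
Coarsest stable partition (strong bisimilarity classes):
  B0 = {m0, n0}
  B1 = {m1, n1}
  B2 = {m2, n2}
  B3 = {m4, n4}
  B4 = {m7, n7}
  B5 = {m9, n9}
  B6 = {m5, n5}
  B7 = {m8, n8}
  B8 = {m3, n3}
  B9 = {m6, n6}
m0 ∈ B0, n0 ∈ B0 → same block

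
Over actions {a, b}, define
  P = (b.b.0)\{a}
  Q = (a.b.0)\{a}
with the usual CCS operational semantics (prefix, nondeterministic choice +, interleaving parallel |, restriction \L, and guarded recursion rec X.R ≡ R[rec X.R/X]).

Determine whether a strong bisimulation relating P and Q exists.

not bisimilar

P's transition system — 3 states:
  p0 = (b.b.0)\{a} | -b-> p1
  p1 = (b.0)\{a} | -b-> p2
  p2 = 0\{a} | ·
Q's transition system — 1 states:
  q0 = (a.b.0)\{a} | ·
Bisimilarity quotient blocks:
  B0 = {p0}
  B1 = {p1}
  B2 = {p2, q0}
p0 ∈ B0, q0 ∈ B2 → different blocks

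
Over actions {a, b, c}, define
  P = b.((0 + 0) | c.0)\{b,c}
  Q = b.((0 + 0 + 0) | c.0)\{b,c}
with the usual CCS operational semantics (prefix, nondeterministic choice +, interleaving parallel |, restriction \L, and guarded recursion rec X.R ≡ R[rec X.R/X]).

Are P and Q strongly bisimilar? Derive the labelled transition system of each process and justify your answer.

LTS(P): 2 reachable states
  p0 = b.((0 + 0) | c.0)\{b,c} :: —b→ p1
  p1 = ((0 + 0) | c.0)\{b,c} :: stopped
LTS(Q): 2 reachable states
  q0 = b.((0 + 0 + 0) | c.0)\{b,c} :: —b→ q1
  q1 = ((0 + 0 + 0) | c.0)\{b,c} :: stopped
Partition-refinement fixed point:
  B0 = {p0, q0}
  B1 = {p1, q1}
p0 ∈ B0, q0 ∈ B0 → same block

YES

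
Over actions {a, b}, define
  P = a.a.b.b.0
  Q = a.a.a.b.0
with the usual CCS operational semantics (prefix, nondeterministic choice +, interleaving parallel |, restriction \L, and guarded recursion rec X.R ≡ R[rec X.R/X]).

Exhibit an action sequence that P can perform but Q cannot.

Reachable graph of P (5 states):
  p0 = a.a.b.b.0 :: --a--▸ p1
  p1 = a.b.b.0 :: --a--▸ p2
  p2 = b.b.0 :: --b--▸ p3
  p3 = b.0 :: --b--▸ p4
  p4 = 0 :: stopped
Reachable graph of Q (5 states):
  q0 = a.a.a.b.0 :: --a--▸ q1
  q1 = a.a.b.0 :: --a--▸ q2
  q2 = a.b.0 :: --a--▸ q3
  q3 = b.0 :: --b--▸ q4
  q4 = 0 :: stopped
Run σ = ⟨aab⟩ on P: start {p0}
  [1] a ⇒ {p1}
  [2] a ⇒ {p2}
  [3] b ⇒ {p3}
  P completes σ.
Run σ = ⟨aab⟩ on Q: start {q0}
  [1] a ⇒ {q1}
  [2] a ⇒ {q2}
  [3] b ⇒ ∅  — Q cannot continue

aab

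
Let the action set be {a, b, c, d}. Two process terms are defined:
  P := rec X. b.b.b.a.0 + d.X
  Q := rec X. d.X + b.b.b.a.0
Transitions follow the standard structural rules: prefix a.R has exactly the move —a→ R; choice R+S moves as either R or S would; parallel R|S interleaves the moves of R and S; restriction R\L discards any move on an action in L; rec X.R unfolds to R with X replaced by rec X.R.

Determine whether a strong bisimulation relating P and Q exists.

P's transition system — 5 states:
  m0 = rec X. b.b.b.a.0 + d.X | =b=> m1, =d=> m0
  m1 = b.b.a.0 | =b=> m2
  m2 = b.a.0 | =b=> m3
  m3 = a.0 | =a=> m4
  m4 = 0 | ∅
Q's transition system — 5 states:
  n0 = rec X. d.X + b.b.b.a.0 | =b=> n1, =d=> n0
  n1 = b.b.a.0 | =b=> n2
  n2 = b.a.0 | =b=> n3
  n3 = a.0 | =a=> n4
  n4 = 0 | ∅
Bisimilarity quotient blocks:
  B0 = {m0, n0}
  B1 = {m1, n1}
  B2 = {m2, n2}
  B3 = {m3, n3}
  B4 = {m4, n4}
m0 ∈ B0, n0 ∈ B0 → same block

bisimilar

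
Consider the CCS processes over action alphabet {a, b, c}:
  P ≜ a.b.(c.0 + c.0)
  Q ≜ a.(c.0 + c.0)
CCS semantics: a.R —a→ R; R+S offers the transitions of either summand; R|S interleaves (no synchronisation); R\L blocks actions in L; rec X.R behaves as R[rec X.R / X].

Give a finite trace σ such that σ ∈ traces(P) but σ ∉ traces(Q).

LTS(P): 4 reachable states
  m0 = a.b.(c.0 + c.0) ⊢ =a=> m1
  m1 = b.(c.0 + c.0) ⊢ =b=> m2
  m2 = c.0 + c.0 ⊢ =c=> m3
  m3 = 0 ⊢ (no moves)
LTS(Q): 3 reachable states
  n0 = a.(c.0 + c.0) ⊢ =a=> n1
  n1 = c.0 + c.0 ⊢ =c=> n2
  n2 = 0 ⊢ (no moves)
Run σ = ⟨ab⟩ on P: start {m0}
  after a @ step 1: {m1}
  after b @ step 2: {m2}
  — P admits the full trace.
Run σ = ⟨ab⟩ on Q: start {n0}
  after a @ step 1: {n1}
  after b @ step 2: no successor for Q

ab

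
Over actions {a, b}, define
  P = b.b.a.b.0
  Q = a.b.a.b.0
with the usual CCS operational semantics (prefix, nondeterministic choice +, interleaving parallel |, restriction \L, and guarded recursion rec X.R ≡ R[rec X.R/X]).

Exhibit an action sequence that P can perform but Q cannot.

b

LTS(P): 5 reachable states
  s0 = b.b.a.b.0 :: ··b··> s1
  s1 = b.a.b.0 :: ··b··> s2
  s2 = a.b.0 :: ··a··> s3
  s3 = b.0 :: ··b··> s4
  s4 = 0 :: deadlocked
LTS(Q): 5 reachable states
  t0 = a.b.a.b.0 :: ··a··> t1
  t1 = b.a.b.0 :: ··b··> t2
  t2 = a.b.0 :: ··a··> t3
  t3 = b.0 :: ··b··> t4
  t4 = 0 :: deadlocked
Run σ = ⟨b⟩ on P: start {s0}
  [1] b ⇒ {s1}
  ✓ P
Run σ = ⟨b⟩ on Q: start {t0}
  [1] b ⇒ no successor for Q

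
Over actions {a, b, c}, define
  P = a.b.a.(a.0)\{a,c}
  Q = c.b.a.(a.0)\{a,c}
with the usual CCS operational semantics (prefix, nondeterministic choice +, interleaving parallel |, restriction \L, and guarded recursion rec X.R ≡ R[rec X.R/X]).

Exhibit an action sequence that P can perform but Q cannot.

a

P's transition system — 4 states:
  s0 = a.b.a.(a.0)\{a,c} | =a=> s1
  s1 = b.a.(a.0)\{a,c} | =b=> s2
  s2 = a.(a.0)\{a,c} | =a=> s3
  s3 = (a.0)\{a,c} | ∅
Q's transition system — 4 states:
  t0 = c.b.a.(a.0)\{a,c} | =c=> t1
  t1 = b.a.(a.0)\{a,c} | =b=> t2
  t2 = a.(a.0)\{a,c} | =a=> t3
  t3 = (a.0)\{a,c} | ∅
Executing a from P (initial set {s0}):
  step 1 (a): {s1}
  P completes σ.
Executing a from Q (initial set {t0}):
  step 1 (a): ∅ (Q stuck)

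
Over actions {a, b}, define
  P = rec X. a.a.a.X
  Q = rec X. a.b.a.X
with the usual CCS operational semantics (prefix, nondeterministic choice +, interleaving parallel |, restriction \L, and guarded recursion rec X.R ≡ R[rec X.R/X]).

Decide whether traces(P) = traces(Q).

traces(P) ≠ traces(Q) — witness ⟨aa⟩

P's transition system — 3 states:
  m0 = rec X. a.a.a.X :: —a→ m1
  m1 = a.a.(rec X. a.a.a.X) :: —a→ m2
  m2 = a.(rec X. a.a.a.X) :: —a→ m0
Q's transition system — 3 states:
  n0 = rec X. a.b.a.X :: —a→ n1
  n1 = b.a.(rec X. a.b.a.X) :: —b→ n2
  n2 = a.(rec X. a.b.a.X) :: —a→ n0
Trace ⟨aa⟩ through P, begin at {m0}:
  step 1 (a): {m1}
  step 2 (a): {m2}
  — P admits the full trace.
Trace ⟨aa⟩ through Q, begin at {n0}:
  step 1 (a): {n1}
  step 2 (a): no successor for Q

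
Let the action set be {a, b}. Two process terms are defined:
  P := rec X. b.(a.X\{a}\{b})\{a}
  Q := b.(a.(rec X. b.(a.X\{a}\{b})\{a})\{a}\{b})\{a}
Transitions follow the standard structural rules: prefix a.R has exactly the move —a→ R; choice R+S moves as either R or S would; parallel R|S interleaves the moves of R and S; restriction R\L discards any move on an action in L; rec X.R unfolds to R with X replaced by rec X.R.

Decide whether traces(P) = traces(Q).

YES

P's transition system — 2 states:
  s0 = rec X. b.(a.X\{a}\{b})\{a} ⊢ -b-> s1
  s1 = (a.(rec X. b.(a.X\{a}\{b})\{a})\{a}\{b})\{a} ⊢ deadlocked
Q's transition system — 2 states:
  t0 = b.(a.(rec X. b.(a.X\{a}\{b})\{a})\{a}\{b})\{a} ⊢ -b-> t1
  t1 = (a.(rec X. b.(a.X\{a}\{b})\{a})\{a}\{b})\{a} ⊢ deadlocked
Bisimilarity quotient blocks:
  B0 = {s0, t0}
  B1 = {s1, t1}
s0 ∈ B0, t0 ∈ B0 → same block
Bisimilar ⇒ trace-equivalent.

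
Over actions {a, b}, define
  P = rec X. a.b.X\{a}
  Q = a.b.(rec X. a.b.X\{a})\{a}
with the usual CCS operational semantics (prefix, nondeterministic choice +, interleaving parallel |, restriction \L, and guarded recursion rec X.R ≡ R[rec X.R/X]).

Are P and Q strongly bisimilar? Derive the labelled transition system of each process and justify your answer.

P's transition system — 3 states:
  s0 = rec X. a.b.X\{a} has moves --a--▸ s1
  s1 = b.(rec X. a.b.X\{a})\{a} has moves --b--▸ s2
  s2 = (rec X. a.b.X\{a})\{a} has moves deadlocked
Q's transition system — 3 states:
  t0 = a.b.(rec X. a.b.X\{a})\{a} has moves --a--▸ t1
  t1 = b.(rec X. a.b.X\{a})\{a} has moves --b--▸ t2
  t2 = (rec X. a.b.X\{a})\{a} has moves deadlocked
Partition-refinement fixed point:
  B0 = {s0, t0}
  B1 = {s1, t1}
  B2 = {s2, t2}
s0 ∈ B0, t0 ∈ B0 → same block

YES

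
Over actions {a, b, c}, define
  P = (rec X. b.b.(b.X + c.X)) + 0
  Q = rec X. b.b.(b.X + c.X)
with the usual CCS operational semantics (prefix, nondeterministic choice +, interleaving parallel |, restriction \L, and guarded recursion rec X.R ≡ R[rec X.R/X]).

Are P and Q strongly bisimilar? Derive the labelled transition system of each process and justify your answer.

P ~ Q

P's transition system — 4 states:
  p0 = (rec X. b.b.(b.X + c.X)) + 0 | ··b··> p1
  p1 = b.(b.(rec X. b.b.(b.X + c.X)) + c.(rec X. b.b.(b.X + c.X))) | ··b··> p2
  p2 = b.(rec X. b.b.(b.X + c.X)) + c.(rec X. b.b.(b.X + c.X)) | ··b··> p3, ··c··> p3
  p3 = rec X. b.b.(b.X + c.X) | ··b··> p1
Q's transition system — 3 states:
  q0 = rec X. b.b.(b.X + c.X) | ··b··> q1
  q1 = b.(b.(rec X. b.b.(b.X + c.X)) + c.(rec X. b.b.(b.X + c.X))) | ··b··> q2
  q2 = b.(rec X. b.b.(b.X + c.X)) + c.(rec X. b.b.(b.X + c.X)) | ··b··> q0, ··c··> q0
Coarsest stable partition (strong bisimilarity classes):
  B0 = {p0, p3, q0}
  B1 = {p1, q1}
  B2 = {p2, q2}
p0 ∈ B0, q0 ∈ B0 → same block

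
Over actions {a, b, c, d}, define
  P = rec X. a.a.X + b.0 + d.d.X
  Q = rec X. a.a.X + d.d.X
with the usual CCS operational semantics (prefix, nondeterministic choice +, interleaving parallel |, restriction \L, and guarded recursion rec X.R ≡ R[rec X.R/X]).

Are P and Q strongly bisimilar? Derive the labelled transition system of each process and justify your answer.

NO

LTS(P): 4 reachable states
  s0 = rec X. a.a.X + b.0 + d.d.X | -a-> s1, -b-> s2, -d-> s3
  s1 = a.(rec X. a.a.X + b.0 + d.d.X) | -a-> s0
  s2 = 0 | ·
  s3 = d.(rec X. a.a.X + b.0 + d.d.X) | -d-> s0
LTS(Q): 3 reachable states
  t0 = rec X. a.a.X + d.d.X | -a-> t1, -d-> t2
  t1 = a.(rec X. a.a.X + d.d.X) | -a-> t0
  t2 = d.(rec X. a.a.X + d.d.X) | -d-> t0
Partition-refinement fixed point:
  B0 = {s0}
  B1 = {s1}
  B2 = {s3}
  B3 = {s2}
  B4 = {t0}
  B5 = {t2}
  B6 = {t1}
s0 ∈ B0, t0 ∈ B4 → different blocks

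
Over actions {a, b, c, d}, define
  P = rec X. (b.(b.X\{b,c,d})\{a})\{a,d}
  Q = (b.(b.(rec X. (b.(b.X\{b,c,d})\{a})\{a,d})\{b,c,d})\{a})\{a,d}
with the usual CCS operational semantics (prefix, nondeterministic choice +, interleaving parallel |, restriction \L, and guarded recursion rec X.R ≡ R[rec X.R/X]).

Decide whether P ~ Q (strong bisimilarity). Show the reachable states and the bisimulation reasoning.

P's transition system — 3 states:
  m0 = rec X. (b.(b.X\{b,c,d})\{a})\{a,d} | ··b··> m1
  m1 = (b.(rec X. (b.(b.X\{b,c,d})\{a})\{a,d})\{b,c,d})\{a}\{a,d} | ··b··> m2
  m2 = (rec X. (b.(b.X\{b,c,d})\{a})\{a,d})\{b,c,d}\{a}\{a,d} | ·
Q's transition system — 3 states:
  n0 = (b.(b.(rec X. (b.(b.X\{b,c,d})\{a})\{a,d})\{b,c,d})\{a})\{a,d} | ··b··> n1
  n1 = (b.(rec X. (b.(b.X\{b,c,d})\{a})\{a,d})\{b,c,d})\{a}\{a,d} | ··b··> n2
  n2 = (rec X. (b.(b.X\{b,c,d})\{a})\{a,d})\{b,c,d}\{a}\{a,d} | ·
Partition-refinement fixed point:
  B0 = {m0, n0}
  B1 = {m1, n1}
  B2 = {m2, n2}
m0 ∈ B0, n0 ∈ B0 → same block

YES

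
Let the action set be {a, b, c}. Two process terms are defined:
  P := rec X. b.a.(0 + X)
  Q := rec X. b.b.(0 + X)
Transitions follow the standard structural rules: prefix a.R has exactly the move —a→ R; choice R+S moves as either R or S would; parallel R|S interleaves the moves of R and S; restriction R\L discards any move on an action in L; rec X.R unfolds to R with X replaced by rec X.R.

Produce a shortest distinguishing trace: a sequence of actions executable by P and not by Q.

P's transition system — 3 states:
  p0 = rec X. b.a.(0 + X) :: ··b··> p1
  p1 = a.(0 + (rec X. b.a.(0 + X))) :: ··a··> p2
  p2 = 0 + (rec X. b.a.(0 + X)) :: ··b··> p1
Q's transition system — 3 states:
  q0 = rec X. b.b.(0 + X) :: ··b··> q1
  q1 = b.(0 + (rec X. b.b.(0 + X))) :: ··b··> q2
  q2 = 0 + (rec X. b.b.(0 + X)) :: ··b··> q1
Run σ = ⟨ba⟩ on P: start {p0}
  [1] b ⇒ {p1}
  [2] a ⇒ {p2}
  ✓ P
Run σ = ⟨ba⟩ on Q: start {q0}
  [1] b ⇒ {q1}
  [2] a ⇒ ∅ (Q stuck)

ba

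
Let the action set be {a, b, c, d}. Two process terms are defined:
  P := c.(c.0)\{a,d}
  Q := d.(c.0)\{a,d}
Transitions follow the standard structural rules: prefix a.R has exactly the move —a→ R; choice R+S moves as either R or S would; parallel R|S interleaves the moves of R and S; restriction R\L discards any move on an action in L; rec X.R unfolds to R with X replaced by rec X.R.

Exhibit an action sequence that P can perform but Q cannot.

c

Reachable graph of P (3 states):
  s0 = c.(c.0)\{a,d} :: ··c··> s1
  s1 = (c.0)\{a,d} :: ··c··> s2
  s2 = 0\{a,d} :: stopped
Reachable graph of Q (3 states):
  t0 = d.(c.0)\{a,d} :: ··d··> t1
  t1 = (c.0)\{a,d} :: ··c··> t2
  t2 = 0\{a,d} :: stopped
Run σ = ⟨c⟩ on P: start {s0}
  [1] c ⇒ {s1}
  P completes σ.
Run σ = ⟨c⟩ on Q: start {t0}
  [1] c ⇒ ∅  — Q cannot continue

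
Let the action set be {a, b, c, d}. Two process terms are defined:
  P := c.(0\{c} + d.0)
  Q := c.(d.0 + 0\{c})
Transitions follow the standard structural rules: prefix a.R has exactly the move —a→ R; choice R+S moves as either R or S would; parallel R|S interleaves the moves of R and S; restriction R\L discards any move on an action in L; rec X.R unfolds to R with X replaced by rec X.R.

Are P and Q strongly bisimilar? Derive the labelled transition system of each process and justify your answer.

bisimilar

Reachable graph of P (3 states):
  p0 = c.(0\{c} + d.0) ⊢ -c-> p1
  p1 = 0\{c} + d.0 ⊢ -d-> p2
  p2 = 0 ⊢ deadlocked
Reachable graph of Q (3 states):
  q0 = c.(d.0 + 0\{c}) ⊢ -c-> q1
  q1 = d.0 + 0\{c} ⊢ -d-> q2
  q2 = 0 ⊢ deadlocked
Bisimilarity quotient blocks:
  B0 = {p0, q0}
  B1 = {p1, q1}
  B2 = {p2, q2}
p0 ∈ B0, q0 ∈ B0 → same block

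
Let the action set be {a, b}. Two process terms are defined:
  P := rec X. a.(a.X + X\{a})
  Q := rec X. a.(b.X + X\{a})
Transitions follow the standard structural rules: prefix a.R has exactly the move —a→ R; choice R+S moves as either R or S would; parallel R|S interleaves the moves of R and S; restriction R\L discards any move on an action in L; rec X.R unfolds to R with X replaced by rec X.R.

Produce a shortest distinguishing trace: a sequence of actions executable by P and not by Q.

Reachable graph of P (2 states):
  u0 = rec X. a.(a.X + X\{a}) :: =a=> u1
  u1 = a.(rec X. a.(a.X + X\{a})) + (rec X. a.(a.X + X\{a}))\{a} :: =a=> u0
Reachable graph of Q (2 states):
  v0 = rec X. a.(b.X + X\{a}) :: =a=> v1
  v1 = b.(rec X. a.(b.X + X\{a})) + (rec X. a.(b.X + X\{a}))\{a} :: =b=> v0
Trace ⟨aa⟩ through P, begin at {u0}:
  after a @ step 1: {u1}
  after a @ step 2: {u0}
  ✓ P
Trace ⟨aa⟩ through Q, begin at {v0}:
  after a @ step 1: {v1}
  after a @ step 2: ∅ (Q stuck)

aa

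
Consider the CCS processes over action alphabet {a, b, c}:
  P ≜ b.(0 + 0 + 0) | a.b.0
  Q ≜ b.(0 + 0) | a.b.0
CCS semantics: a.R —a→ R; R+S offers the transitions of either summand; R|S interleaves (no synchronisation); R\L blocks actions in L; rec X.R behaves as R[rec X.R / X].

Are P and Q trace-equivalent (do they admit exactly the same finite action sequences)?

YES

P's transition system — 6 states:
  p0 = b.(0 + 0 + 0) | a.b.0 has moves =a=> p1, =b=> p2
  p1 = b.(0 + 0 + 0) | b.0 has moves =b=> p3, =b=> p4
  p2 = (0 + 0 + 0) | a.b.0 has moves =a=> p3
  p3 = (0 + 0 + 0) | b.0 has moves =b=> p5
  p4 = b.(0 + 0 + 0) | 0 has moves =b=> p5
  p5 = (0 + 0 + 0) | 0 has moves stopped
Q's transition system — 6 states:
  q0 = b.(0 + 0) | a.b.0 has moves =a=> q1, =b=> q2
  q1 = b.(0 + 0) | b.0 has moves =b=> q3, =b=> q4
  q2 = (0 + 0) | a.b.0 has moves =a=> q3
  q3 = (0 + 0) | b.0 has moves =b=> q5
  q4 = b.(0 + 0) | 0 has moves =b=> q5
  q5 = (0 + 0) | 0 has moves stopped
Bisimilarity quotient blocks:
  B0 = {p0, q0}
  B1 = {p1, q1}
  B2 = {p3, p4, q3, q4}
  B3 = {p5, q5}
  B4 = {p2, q2}
p0 ∈ B0, q0 ∈ B0 → same block
Bisimilar ⇒ trace-equivalent.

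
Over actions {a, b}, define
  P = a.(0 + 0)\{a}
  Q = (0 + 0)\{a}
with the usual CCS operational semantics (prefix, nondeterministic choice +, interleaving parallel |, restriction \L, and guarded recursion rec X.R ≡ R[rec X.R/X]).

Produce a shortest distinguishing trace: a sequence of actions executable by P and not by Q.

a

Reachable graph of P (2 states):
  u0 = a.(0 + 0)\{a} has moves --a--▸ u1
  u1 = (0 + 0)\{a} has moves (no moves)
Reachable graph of Q (1 states):
  v0 = (0 + 0)\{a} has moves (no moves)
Run σ = ⟨a⟩ on P: start {u0}
  step 1 (a): {u1}
  — P admits the full trace.
Run σ = ⟨a⟩ on Q: start {v0}
  step 1 (a): no successor for Q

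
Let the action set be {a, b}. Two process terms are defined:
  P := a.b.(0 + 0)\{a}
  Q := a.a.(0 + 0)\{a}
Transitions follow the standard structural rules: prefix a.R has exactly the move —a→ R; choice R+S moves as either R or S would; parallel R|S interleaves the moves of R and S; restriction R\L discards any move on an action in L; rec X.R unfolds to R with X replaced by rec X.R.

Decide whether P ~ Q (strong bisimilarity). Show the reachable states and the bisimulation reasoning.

Reachable graph of P (3 states):
  u0 = a.b.(0 + 0)\{a} → =a=> u1
  u1 = b.(0 + 0)\{a} → =b=> u2
  u2 = (0 + 0)\{a} → (no moves)
Reachable graph of Q (3 states):
  v0 = a.a.(0 + 0)\{a} → =a=> v1
  v1 = a.(0 + 0)\{a} → =a=> v2
  v2 = (0 + 0)\{a} → (no moves)
Partition-refinement fixed point:
  B0 = {u0}
  B1 = {u1}
  B2 = {u2, v2}
  B3 = {v0}
  B4 = {v1}
u0 ∈ B0, v0 ∈ B3 → different blocks

P ≁ Q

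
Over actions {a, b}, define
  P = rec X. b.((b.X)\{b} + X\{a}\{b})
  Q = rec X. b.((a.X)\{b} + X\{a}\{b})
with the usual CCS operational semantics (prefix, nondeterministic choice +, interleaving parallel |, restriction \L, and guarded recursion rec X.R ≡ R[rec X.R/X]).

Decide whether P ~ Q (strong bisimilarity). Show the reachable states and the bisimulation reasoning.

NO

Reachable graph of P (2 states):
  s0 = rec X. b.((b.X)\{b} + X\{a}\{b}) | -b-> s1
  s1 = (b.(rec X. b.((b.X)\{b} + X\{a}\{b})))\{b} + (rec X. b.((b.X)\{b} + X\{a}\{b}))\{a}\{b} | (no moves)
Reachable graph of Q (3 states):
  t0 = rec X. b.((a.X)\{b} + X\{a}\{b}) | -b-> t1
  t1 = (a.(rec X. b.((a.X)\{b} + X\{a}\{b})))\{b} + (rec X. b.((a.X)\{b} + X\{a}\{b}))\{a}\{b} | -a-> t2
  t2 = (rec X. b.((a.X)\{b} + X\{a}\{b}))\{b} | (no moves)
Partition-refinement fixed point:
  B0 = {s0}
  B1 = {s1, t2}
  B2 = {t0}
  B3 = {t1}
s0 ∈ B0, t0 ∈ B2 → different blocks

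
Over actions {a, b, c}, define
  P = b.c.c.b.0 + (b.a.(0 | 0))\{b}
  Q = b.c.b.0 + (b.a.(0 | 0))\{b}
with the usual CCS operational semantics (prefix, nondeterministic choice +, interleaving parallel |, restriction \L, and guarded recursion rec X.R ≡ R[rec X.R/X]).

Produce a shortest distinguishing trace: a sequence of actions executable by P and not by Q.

LTS(P): 5 reachable states
  s0 = b.c.c.b.0 + (b.a.(0 | 0))\{b} → =b=> s1
  s1 = c.c.b.0 → =c=> s2
  s2 = c.b.0 → =c=> s3
  s3 = b.0 → =b=> s4
  s4 = 0 → stopped
LTS(Q): 4 reachable states
  t0 = b.c.b.0 + (b.a.(0 | 0))\{b} → =b=> t1
  t1 = c.b.0 → =c=> t2
  t2 = b.0 → =b=> t3
  t3 = 0 → stopped
Trace ⟨bcc⟩ through P, begin at {s0}:
  step 1 (b): {s1}
  step 2 (c): {s2}
  step 3 (c): {s3}
  P completes σ.
Trace ⟨bcc⟩ through Q, begin at {t0}:
  step 1 (b): {t1}
  step 2 (c): {t2}
  step 3 (c): ∅ (Q stuck)

bcc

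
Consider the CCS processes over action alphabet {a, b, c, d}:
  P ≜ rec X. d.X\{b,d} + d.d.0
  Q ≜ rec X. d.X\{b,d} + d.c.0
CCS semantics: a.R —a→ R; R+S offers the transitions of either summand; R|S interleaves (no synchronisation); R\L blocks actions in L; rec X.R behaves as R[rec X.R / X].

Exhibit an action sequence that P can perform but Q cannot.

dd

Reachable graph of P (4 states):
  p0 = rec X. d.X\{b,d} + d.d.0 ⊢ -d-> p1, -d-> p2
  p1 = (rec X. d.X\{b,d} + d.d.0)\{b,d} ⊢ ·
  p2 = d.0 ⊢ -d-> p3
  p3 = 0 ⊢ ·
Reachable graph of Q (4 states):
  q0 = rec X. d.X\{b,d} + d.c.0 ⊢ -d-> q1, -d-> q2
  q1 = (rec X. d.X\{b,d} + d.c.0)\{b,d} ⊢ ·
  q2 = c.0 ⊢ -c-> q3
  q3 = 0 ⊢ ·
Executing dd from P (initial set {p0}):
  after d @ step 1: {p1, p2}
  after d @ step 2: {p3}
  — P admits the full trace.
Executing dd from Q (initial set {q0}):
  after d @ step 1: {q1, q2}
  after d @ step 2: ∅ (Q stuck)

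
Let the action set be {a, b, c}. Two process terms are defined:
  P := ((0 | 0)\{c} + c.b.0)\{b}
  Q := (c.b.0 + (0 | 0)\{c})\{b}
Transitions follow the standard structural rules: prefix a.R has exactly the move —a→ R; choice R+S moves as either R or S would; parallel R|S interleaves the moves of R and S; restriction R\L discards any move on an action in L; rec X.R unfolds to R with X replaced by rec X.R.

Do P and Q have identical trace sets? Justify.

P's transition system — 2 states:
  p0 = ((0 | 0)\{c} + c.b.0)\{b} ⊢ =c=> p1
  p1 = (b.0)\{b} ⊢ ∅
Q's transition system — 2 states:
  q0 = (c.b.0 + (0 | 0)\{c})\{b} ⊢ =c=> q1
  q1 = (b.0)\{b} ⊢ ∅
Coarsest stable partition (strong bisimilarity classes):
  B0 = {p0, q0}
  B1 = {p1, q1}
p0 ∈ B0, q0 ∈ B0 → same block
Bisimilar ⇒ trace-equivalent.

trace-equivalent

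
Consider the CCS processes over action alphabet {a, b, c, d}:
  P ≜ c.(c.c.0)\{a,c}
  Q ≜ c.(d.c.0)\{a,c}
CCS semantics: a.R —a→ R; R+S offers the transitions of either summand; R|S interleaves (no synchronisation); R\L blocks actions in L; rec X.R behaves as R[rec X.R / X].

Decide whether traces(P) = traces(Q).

LTS(P): 2 reachable states
  s0 = c.(c.c.0)\{a,c} ⊢ —c→ s1
  s1 = (c.c.0)\{a,c} ⊢ (no moves)
LTS(Q): 3 reachable states
  t0 = c.(d.c.0)\{a,c} ⊢ —c→ t1
  t1 = (d.c.0)\{a,c} ⊢ —d→ t2
  t2 = (c.0)\{a,c} ⊢ (no moves)
Executing cd from Q (initial set {t0}):
  after c @ step 1: {t1}
  after d @ step 2: {t2}
  Q completes σ.
Executing cd from P (initial set {s0}):
  after c @ step 1: {s1}
  after d @ step 2: ∅  — P cannot continue

NO — witness ⟨cd⟩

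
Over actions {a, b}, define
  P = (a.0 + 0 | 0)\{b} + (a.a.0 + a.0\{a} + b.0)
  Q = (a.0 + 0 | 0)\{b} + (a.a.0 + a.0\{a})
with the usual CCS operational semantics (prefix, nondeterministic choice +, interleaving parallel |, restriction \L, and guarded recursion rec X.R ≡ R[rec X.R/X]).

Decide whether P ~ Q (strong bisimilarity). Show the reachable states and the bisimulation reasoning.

Reachable graph of P (5 states):
  u0 = (a.0 + 0 | 0)\{b} + (a.a.0 + a.0\{a} + b.0) ⊢ —a→ u1, —a→ u2, —a→ u3, —b→ u4
  u1 = 0\{a} ⊢ (no moves)
  u2 = 0\{b} ⊢ (no moves)
  u3 = a.0 ⊢ —a→ u4
  u4 = 0 ⊢ (no moves)
Reachable graph of Q (5 states):
  v0 = (a.0 + 0 | 0)\{b} + (a.a.0 + a.0\{a}) ⊢ —a→ v1, —a→ v2, —a→ v3
  v1 = 0\{a} ⊢ (no moves)
  v2 = 0\{b} ⊢ (no moves)
  v3 = a.0 ⊢ —a→ v4
  v4 = 0 ⊢ (no moves)
Bisimilarity quotient blocks:
  B0 = {u0}
  B1 = {u1, u2, u4, v1, v2, v4}
  B2 = {u3, v3}
  B3 = {v0}
u0 ∈ B0, v0 ∈ B3 → different blocks

P ≁ Q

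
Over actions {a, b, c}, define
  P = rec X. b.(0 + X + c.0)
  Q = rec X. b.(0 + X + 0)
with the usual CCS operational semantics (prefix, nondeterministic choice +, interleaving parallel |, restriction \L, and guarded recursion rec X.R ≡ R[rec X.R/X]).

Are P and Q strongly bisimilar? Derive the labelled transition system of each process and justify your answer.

NO

Reachable graph of P (3 states):
  m0 = rec X. b.(0 + X + c.0) | —b→ m1
  m1 = 0 + (rec X. b.(0 + X + c.0)) + c.0 | —b→ m1, —c→ m2
  m2 = 0 | stopped
Reachable graph of Q (2 states):
  n0 = rec X. b.(0 + X + 0) | —b→ n1
  n1 = 0 + (rec X. b.(0 + X + 0)) + 0 | —b→ n1
Bisimilarity quotient blocks:
  B0 = {m0}
  B1 = {m1}
  B2 = {m2}
  B3 = {n0, n1}
m0 ∈ B0, n0 ∈ B3 → different blocks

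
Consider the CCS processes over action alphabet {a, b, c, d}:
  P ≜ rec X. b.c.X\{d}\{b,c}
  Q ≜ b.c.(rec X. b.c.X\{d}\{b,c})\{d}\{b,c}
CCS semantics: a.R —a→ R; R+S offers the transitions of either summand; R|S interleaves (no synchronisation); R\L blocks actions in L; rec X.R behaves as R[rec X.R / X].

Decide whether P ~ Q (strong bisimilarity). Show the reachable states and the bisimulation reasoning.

Reachable graph of P (3 states):
  m0 = rec X. b.c.X\{d}\{b,c} :: —b→ m1
  m1 = c.(rec X. b.c.X\{d}\{b,c})\{d}\{b,c} :: —c→ m2
  m2 = (rec X. b.c.X\{d}\{b,c})\{d}\{b,c} :: stopped
Reachable graph of Q (3 states):
  n0 = b.c.(rec X. b.c.X\{d}\{b,c})\{d}\{b,c} :: —b→ n1
  n1 = c.(rec X. b.c.X\{d}\{b,c})\{d}\{b,c} :: —c→ n2
  n2 = (rec X. b.c.X\{d}\{b,c})\{d}\{b,c} :: stopped
Partition-refinement fixed point:
  B0 = {m0, n0}
  B1 = {m1, n1}
  B2 = {m2, n2}
m0 ∈ B0, n0 ∈ B0 → same block

P ~ Q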